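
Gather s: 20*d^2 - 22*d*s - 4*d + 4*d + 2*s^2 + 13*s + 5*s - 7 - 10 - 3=20*d^2 + 2*s^2 + s*(18 - 22*d) - 20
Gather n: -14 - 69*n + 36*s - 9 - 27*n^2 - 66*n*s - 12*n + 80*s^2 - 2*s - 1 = -27*n^2 + n*(-66*s - 81) + 80*s^2 + 34*s - 24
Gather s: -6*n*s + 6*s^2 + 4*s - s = 6*s^2 + s*(3 - 6*n)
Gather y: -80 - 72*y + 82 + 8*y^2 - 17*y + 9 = 8*y^2 - 89*y + 11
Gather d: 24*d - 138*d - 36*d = -150*d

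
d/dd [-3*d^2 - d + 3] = -6*d - 1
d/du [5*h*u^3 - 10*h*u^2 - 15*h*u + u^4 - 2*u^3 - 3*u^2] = 15*h*u^2 - 20*h*u - 15*h + 4*u^3 - 6*u^2 - 6*u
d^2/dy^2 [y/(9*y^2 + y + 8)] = 2*(y*(18*y + 1)^2 - (27*y + 1)*(9*y^2 + y + 8))/(9*y^2 + y + 8)^3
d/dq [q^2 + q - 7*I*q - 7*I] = 2*q + 1 - 7*I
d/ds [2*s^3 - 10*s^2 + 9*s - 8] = 6*s^2 - 20*s + 9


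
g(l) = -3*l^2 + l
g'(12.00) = -71.00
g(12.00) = -420.00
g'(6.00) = -35.00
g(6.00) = -102.00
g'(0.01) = 0.94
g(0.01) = 0.01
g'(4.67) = -27.02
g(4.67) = -60.76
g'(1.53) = -8.18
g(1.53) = -5.49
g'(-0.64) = 4.84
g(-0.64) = -1.87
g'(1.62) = -8.72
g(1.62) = -6.25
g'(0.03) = 0.82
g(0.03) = 0.03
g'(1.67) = -9.02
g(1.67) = -6.70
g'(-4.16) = 25.96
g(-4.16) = -56.08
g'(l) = 1 - 6*l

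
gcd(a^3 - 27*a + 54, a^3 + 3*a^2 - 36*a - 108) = a + 6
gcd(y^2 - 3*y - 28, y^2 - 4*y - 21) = y - 7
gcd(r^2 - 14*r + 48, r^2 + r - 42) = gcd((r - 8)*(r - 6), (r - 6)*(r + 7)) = r - 6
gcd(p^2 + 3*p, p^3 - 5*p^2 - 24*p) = p^2 + 3*p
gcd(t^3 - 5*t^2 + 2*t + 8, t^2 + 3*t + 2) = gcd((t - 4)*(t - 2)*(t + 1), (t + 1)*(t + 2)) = t + 1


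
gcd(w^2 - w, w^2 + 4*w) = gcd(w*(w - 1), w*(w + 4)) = w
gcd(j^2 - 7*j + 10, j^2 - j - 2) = j - 2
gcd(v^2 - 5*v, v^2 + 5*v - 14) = 1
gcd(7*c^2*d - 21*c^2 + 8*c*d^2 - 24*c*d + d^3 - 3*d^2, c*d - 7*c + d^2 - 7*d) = c + d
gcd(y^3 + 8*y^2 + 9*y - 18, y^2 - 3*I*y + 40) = 1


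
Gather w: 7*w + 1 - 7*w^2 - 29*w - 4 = -7*w^2 - 22*w - 3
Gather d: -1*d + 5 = 5 - d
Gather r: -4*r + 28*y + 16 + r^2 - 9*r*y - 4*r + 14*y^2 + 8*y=r^2 + r*(-9*y - 8) + 14*y^2 + 36*y + 16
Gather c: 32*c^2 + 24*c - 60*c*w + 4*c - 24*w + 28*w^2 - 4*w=32*c^2 + c*(28 - 60*w) + 28*w^2 - 28*w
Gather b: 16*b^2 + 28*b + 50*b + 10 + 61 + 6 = 16*b^2 + 78*b + 77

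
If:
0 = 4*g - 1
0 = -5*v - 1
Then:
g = 1/4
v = -1/5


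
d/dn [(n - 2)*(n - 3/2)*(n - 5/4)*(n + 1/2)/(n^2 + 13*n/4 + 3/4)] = (128*n^5 + 352*n^4 - 1576*n^3 + 432*n^2 + 720*n + 387)/(4*(16*n^4 + 104*n^3 + 193*n^2 + 78*n + 9))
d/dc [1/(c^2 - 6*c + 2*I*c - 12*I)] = 2*(-c + 3 - I)/(c^2 - 6*c + 2*I*c - 12*I)^2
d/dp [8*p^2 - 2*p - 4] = 16*p - 2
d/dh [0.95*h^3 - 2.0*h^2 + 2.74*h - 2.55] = 2.85*h^2 - 4.0*h + 2.74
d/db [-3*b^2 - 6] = -6*b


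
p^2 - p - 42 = (p - 7)*(p + 6)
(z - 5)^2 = z^2 - 10*z + 25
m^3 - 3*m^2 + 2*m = m*(m - 2)*(m - 1)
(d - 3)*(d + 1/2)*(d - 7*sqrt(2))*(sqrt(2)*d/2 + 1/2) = sqrt(2)*d^4/2 - 13*d^3/2 - 5*sqrt(2)*d^3/4 - 17*sqrt(2)*d^2/4 + 65*d^2/4 + 39*d/4 + 35*sqrt(2)*d/4 + 21*sqrt(2)/4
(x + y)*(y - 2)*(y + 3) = x*y^2 + x*y - 6*x + y^3 + y^2 - 6*y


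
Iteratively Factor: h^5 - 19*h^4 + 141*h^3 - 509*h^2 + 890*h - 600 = (h - 5)*(h^4 - 14*h^3 + 71*h^2 - 154*h + 120) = (h - 5)^2*(h^3 - 9*h^2 + 26*h - 24) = (h - 5)^2*(h - 3)*(h^2 - 6*h + 8) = (h - 5)^2*(h - 4)*(h - 3)*(h - 2)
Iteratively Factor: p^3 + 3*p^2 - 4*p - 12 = (p - 2)*(p^2 + 5*p + 6) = (p - 2)*(p + 2)*(p + 3)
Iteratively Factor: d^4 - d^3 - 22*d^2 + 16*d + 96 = (d + 2)*(d^3 - 3*d^2 - 16*d + 48) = (d + 2)*(d + 4)*(d^2 - 7*d + 12) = (d - 4)*(d + 2)*(d + 4)*(d - 3)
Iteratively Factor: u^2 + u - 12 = (u - 3)*(u + 4)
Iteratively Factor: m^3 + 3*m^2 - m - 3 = (m - 1)*(m^2 + 4*m + 3) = (m - 1)*(m + 1)*(m + 3)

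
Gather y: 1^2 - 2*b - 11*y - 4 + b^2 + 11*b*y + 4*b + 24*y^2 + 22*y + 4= b^2 + 2*b + 24*y^2 + y*(11*b + 11) + 1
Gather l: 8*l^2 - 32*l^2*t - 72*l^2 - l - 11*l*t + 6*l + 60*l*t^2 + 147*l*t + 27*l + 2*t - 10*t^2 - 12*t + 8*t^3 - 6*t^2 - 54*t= l^2*(-32*t - 64) + l*(60*t^2 + 136*t + 32) + 8*t^3 - 16*t^2 - 64*t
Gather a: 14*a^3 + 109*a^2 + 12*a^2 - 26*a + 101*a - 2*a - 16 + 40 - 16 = 14*a^3 + 121*a^2 + 73*a + 8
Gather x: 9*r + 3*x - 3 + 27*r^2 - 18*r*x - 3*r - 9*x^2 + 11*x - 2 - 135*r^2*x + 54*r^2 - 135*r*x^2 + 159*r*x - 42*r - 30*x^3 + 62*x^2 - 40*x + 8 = 81*r^2 - 36*r - 30*x^3 + x^2*(53 - 135*r) + x*(-135*r^2 + 141*r - 26) + 3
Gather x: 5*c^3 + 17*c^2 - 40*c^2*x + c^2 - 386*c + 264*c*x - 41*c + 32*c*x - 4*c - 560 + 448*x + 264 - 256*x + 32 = 5*c^3 + 18*c^2 - 431*c + x*(-40*c^2 + 296*c + 192) - 264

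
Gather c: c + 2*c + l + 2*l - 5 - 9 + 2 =3*c + 3*l - 12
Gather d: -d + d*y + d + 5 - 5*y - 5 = d*y - 5*y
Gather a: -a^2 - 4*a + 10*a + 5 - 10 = -a^2 + 6*a - 5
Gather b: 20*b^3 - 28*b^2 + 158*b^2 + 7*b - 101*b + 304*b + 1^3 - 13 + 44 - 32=20*b^3 + 130*b^2 + 210*b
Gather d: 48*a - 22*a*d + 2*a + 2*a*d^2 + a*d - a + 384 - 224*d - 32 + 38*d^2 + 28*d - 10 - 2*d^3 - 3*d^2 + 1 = 49*a - 2*d^3 + d^2*(2*a + 35) + d*(-21*a - 196) + 343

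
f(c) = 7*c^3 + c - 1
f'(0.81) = 14.78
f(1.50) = 24.12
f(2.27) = 83.15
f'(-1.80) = 69.04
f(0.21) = -0.73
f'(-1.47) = 46.38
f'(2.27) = 109.21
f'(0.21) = 1.93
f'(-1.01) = 22.42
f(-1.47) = -24.71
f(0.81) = 3.53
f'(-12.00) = 3025.00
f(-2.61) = -128.07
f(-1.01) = -9.22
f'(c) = 21*c^2 + 1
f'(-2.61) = 144.05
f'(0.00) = 1.00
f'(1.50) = 48.25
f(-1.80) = -43.62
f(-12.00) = -12109.00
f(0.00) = -1.00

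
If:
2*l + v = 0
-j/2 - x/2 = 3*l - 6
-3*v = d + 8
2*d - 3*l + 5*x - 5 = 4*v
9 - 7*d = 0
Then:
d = 9/7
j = 793/210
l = 65/42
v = -65/21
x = -223/210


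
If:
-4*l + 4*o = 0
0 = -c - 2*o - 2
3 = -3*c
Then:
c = -1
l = -1/2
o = -1/2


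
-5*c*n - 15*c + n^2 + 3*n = (-5*c + n)*(n + 3)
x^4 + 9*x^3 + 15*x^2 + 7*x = x*(x + 1)^2*(x + 7)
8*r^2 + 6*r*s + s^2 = (2*r + s)*(4*r + s)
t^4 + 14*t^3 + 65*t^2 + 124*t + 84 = (t + 2)^2*(t + 3)*(t + 7)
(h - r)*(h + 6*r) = h^2 + 5*h*r - 6*r^2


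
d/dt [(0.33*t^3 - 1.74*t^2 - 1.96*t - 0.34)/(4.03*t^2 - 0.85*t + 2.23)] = (1.3299*t^4 - 0.561*t^3 + 11.5855*t^2 - 5.02*t - 4.6598)/(16.2409*t^4 - 6.851*t^3 + 18.6963*t^2 - 3.791*t + 4.9729)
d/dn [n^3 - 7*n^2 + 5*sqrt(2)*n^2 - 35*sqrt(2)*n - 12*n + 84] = 3*n^2 - 14*n + 10*sqrt(2)*n - 35*sqrt(2) - 12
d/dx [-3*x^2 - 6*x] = -6*x - 6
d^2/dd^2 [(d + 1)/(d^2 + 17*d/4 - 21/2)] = 8*((d + 1)*(8*d + 17)^2 - 3*(4*d + 7)*(4*d^2 + 17*d - 42))/(4*d^2 + 17*d - 42)^3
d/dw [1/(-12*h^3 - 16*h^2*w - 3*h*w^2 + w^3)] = (16*h^2 + 6*h*w - 3*w^2)/(12*h^3 + 16*h^2*w + 3*h*w^2 - w^3)^2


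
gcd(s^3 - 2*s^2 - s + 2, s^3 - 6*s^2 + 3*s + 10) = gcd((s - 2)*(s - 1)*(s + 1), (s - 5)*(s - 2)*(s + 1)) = s^2 - s - 2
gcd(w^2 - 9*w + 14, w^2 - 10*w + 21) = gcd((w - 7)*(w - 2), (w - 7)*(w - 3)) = w - 7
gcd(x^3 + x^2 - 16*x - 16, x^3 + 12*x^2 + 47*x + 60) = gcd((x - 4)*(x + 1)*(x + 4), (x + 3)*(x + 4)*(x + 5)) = x + 4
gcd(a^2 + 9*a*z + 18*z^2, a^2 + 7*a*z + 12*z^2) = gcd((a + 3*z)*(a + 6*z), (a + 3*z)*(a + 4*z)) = a + 3*z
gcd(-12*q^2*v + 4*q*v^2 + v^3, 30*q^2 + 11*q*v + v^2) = 6*q + v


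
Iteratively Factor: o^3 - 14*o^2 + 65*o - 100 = (o - 5)*(o^2 - 9*o + 20) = (o - 5)*(o - 4)*(o - 5)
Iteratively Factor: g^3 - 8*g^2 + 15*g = (g - 3)*(g^2 - 5*g) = g*(g - 3)*(g - 5)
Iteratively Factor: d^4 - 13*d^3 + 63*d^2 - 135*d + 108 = (d - 4)*(d^3 - 9*d^2 + 27*d - 27) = (d - 4)*(d - 3)*(d^2 - 6*d + 9) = (d - 4)*(d - 3)^2*(d - 3)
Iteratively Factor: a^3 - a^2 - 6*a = (a - 3)*(a^2 + 2*a) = (a - 3)*(a + 2)*(a)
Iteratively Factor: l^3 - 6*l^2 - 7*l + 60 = (l + 3)*(l^2 - 9*l + 20) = (l - 5)*(l + 3)*(l - 4)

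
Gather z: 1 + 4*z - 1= 4*z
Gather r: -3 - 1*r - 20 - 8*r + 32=9 - 9*r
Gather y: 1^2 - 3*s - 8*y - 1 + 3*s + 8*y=0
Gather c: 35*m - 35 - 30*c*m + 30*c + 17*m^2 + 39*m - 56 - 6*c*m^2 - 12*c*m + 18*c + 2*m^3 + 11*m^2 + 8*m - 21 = c*(-6*m^2 - 42*m + 48) + 2*m^3 + 28*m^2 + 82*m - 112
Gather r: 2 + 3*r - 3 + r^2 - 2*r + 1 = r^2 + r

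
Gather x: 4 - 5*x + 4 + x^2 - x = x^2 - 6*x + 8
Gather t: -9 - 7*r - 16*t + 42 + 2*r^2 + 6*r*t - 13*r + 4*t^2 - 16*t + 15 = 2*r^2 - 20*r + 4*t^2 + t*(6*r - 32) + 48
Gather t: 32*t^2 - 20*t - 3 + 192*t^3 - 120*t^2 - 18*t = 192*t^3 - 88*t^2 - 38*t - 3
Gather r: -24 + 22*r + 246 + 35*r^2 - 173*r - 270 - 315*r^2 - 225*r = -280*r^2 - 376*r - 48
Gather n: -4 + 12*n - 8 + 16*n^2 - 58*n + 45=16*n^2 - 46*n + 33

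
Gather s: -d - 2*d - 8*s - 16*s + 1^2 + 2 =-3*d - 24*s + 3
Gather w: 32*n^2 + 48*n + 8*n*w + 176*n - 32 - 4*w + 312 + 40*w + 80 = 32*n^2 + 224*n + w*(8*n + 36) + 360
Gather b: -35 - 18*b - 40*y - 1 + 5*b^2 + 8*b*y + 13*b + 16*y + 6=5*b^2 + b*(8*y - 5) - 24*y - 30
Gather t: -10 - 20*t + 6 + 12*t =-8*t - 4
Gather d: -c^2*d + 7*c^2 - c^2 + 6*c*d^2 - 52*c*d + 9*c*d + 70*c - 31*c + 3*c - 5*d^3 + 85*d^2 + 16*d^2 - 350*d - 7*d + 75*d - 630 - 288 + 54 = 6*c^2 + 42*c - 5*d^3 + d^2*(6*c + 101) + d*(-c^2 - 43*c - 282) - 864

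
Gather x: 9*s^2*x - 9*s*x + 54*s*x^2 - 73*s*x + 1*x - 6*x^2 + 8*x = x^2*(54*s - 6) + x*(9*s^2 - 82*s + 9)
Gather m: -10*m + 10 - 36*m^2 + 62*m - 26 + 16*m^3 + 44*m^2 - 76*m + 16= 16*m^3 + 8*m^2 - 24*m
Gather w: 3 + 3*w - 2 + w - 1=4*w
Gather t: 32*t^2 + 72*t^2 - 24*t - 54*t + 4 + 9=104*t^2 - 78*t + 13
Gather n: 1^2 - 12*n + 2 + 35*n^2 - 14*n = 35*n^2 - 26*n + 3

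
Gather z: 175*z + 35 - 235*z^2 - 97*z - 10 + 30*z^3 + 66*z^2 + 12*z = 30*z^3 - 169*z^2 + 90*z + 25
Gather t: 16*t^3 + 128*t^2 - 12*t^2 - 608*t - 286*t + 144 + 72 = 16*t^3 + 116*t^2 - 894*t + 216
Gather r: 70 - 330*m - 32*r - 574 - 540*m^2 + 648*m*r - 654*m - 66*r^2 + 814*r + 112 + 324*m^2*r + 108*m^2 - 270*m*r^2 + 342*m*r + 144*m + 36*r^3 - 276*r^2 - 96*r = -432*m^2 - 840*m + 36*r^3 + r^2*(-270*m - 342) + r*(324*m^2 + 990*m + 686) - 392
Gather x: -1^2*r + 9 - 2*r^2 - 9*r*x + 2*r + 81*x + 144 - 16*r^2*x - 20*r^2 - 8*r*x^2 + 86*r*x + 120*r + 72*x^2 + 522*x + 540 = -22*r^2 + 121*r + x^2*(72 - 8*r) + x*(-16*r^2 + 77*r + 603) + 693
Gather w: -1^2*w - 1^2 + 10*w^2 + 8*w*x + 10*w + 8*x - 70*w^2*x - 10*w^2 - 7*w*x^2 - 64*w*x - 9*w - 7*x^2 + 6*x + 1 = -70*w^2*x + w*(-7*x^2 - 56*x) - 7*x^2 + 14*x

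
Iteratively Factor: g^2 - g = (g - 1)*(g)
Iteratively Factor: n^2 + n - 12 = (n + 4)*(n - 3)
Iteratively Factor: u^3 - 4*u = (u + 2)*(u^2 - 2*u) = u*(u + 2)*(u - 2)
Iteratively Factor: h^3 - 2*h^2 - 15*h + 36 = (h - 3)*(h^2 + h - 12) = (h - 3)*(h + 4)*(h - 3)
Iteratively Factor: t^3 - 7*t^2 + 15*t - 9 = (t - 1)*(t^2 - 6*t + 9) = (t - 3)*(t - 1)*(t - 3)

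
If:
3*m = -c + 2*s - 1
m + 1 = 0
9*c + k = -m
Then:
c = 2*s + 2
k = -18*s - 17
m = -1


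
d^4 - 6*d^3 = d^3*(d - 6)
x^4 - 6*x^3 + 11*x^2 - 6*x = x*(x - 3)*(x - 2)*(x - 1)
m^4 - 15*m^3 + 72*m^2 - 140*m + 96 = (m - 8)*(m - 3)*(m - 2)^2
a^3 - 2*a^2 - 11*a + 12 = (a - 4)*(a - 1)*(a + 3)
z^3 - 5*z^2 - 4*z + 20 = (z - 5)*(z - 2)*(z + 2)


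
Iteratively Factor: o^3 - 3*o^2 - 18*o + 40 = (o + 4)*(o^2 - 7*o + 10) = (o - 5)*(o + 4)*(o - 2)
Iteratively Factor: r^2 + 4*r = (r)*(r + 4)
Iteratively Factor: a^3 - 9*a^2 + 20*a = (a - 5)*(a^2 - 4*a) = a*(a - 5)*(a - 4)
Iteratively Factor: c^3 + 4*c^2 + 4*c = (c + 2)*(c^2 + 2*c) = (c + 2)^2*(c)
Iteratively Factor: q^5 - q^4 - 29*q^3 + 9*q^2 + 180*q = (q - 3)*(q^4 + 2*q^3 - 23*q^2 - 60*q) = (q - 3)*(q + 4)*(q^3 - 2*q^2 - 15*q) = (q - 3)*(q + 3)*(q + 4)*(q^2 - 5*q) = q*(q - 3)*(q + 3)*(q + 4)*(q - 5)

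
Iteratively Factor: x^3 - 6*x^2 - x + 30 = (x - 5)*(x^2 - x - 6) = (x - 5)*(x - 3)*(x + 2)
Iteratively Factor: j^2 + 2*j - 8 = (j - 2)*(j + 4)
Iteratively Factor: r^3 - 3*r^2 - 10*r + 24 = (r + 3)*(r^2 - 6*r + 8) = (r - 2)*(r + 3)*(r - 4)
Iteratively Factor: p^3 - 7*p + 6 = (p + 3)*(p^2 - 3*p + 2) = (p - 2)*(p + 3)*(p - 1)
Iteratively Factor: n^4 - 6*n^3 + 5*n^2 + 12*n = (n + 1)*(n^3 - 7*n^2 + 12*n) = (n - 4)*(n + 1)*(n^2 - 3*n) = n*(n - 4)*(n + 1)*(n - 3)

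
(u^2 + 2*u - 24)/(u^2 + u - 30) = (u - 4)/(u - 5)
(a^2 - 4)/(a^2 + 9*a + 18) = (a^2 - 4)/(a^2 + 9*a + 18)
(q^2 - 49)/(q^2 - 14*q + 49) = (q + 7)/(q - 7)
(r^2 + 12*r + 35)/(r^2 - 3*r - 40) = (r + 7)/(r - 8)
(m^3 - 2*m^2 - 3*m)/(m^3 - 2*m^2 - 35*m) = (-m^2 + 2*m + 3)/(-m^2 + 2*m + 35)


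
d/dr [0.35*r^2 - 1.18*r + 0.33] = 0.7*r - 1.18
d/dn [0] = 0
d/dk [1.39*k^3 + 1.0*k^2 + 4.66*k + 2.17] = 4.17*k^2 + 2.0*k + 4.66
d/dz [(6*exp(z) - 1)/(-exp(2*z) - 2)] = 2*(3*exp(2*z) - exp(z) - 6)*exp(z)/(exp(4*z) + 4*exp(2*z) + 4)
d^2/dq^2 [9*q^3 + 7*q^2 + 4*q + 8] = 54*q + 14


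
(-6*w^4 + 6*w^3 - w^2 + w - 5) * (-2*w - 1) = 12*w^5 - 6*w^4 - 4*w^3 - w^2 + 9*w + 5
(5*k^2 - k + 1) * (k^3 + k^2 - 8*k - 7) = 5*k^5 + 4*k^4 - 40*k^3 - 26*k^2 - k - 7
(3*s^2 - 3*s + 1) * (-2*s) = -6*s^3 + 6*s^2 - 2*s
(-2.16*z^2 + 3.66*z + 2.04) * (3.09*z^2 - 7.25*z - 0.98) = -6.6744*z^4 + 26.9694*z^3 - 18.1146*z^2 - 18.3768*z - 1.9992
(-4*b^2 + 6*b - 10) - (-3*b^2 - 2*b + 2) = -b^2 + 8*b - 12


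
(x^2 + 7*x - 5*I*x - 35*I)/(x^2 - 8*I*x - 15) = (x + 7)/(x - 3*I)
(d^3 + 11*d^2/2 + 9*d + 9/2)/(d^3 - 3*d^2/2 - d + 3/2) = (2*d^2 + 9*d + 9)/(2*d^2 - 5*d + 3)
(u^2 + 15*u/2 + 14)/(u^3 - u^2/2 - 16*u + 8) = (2*u + 7)/(2*u^2 - 9*u + 4)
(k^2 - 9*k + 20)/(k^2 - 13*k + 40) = (k - 4)/(k - 8)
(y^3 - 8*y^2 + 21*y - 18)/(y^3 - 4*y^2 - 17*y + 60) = (y^2 - 5*y + 6)/(y^2 - y - 20)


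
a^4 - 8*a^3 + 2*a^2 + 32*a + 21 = (a - 7)*(a - 3)*(a + 1)^2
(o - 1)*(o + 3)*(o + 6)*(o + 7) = o^4 + 15*o^3 + 65*o^2 + 45*o - 126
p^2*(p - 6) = p^3 - 6*p^2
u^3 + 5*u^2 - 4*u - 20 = (u - 2)*(u + 2)*(u + 5)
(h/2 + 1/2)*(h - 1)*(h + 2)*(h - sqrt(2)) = h^4/2 - sqrt(2)*h^3/2 + h^3 - sqrt(2)*h^2 - h^2/2 - h + sqrt(2)*h/2 + sqrt(2)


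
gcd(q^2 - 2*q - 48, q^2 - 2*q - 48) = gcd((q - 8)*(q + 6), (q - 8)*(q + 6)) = q^2 - 2*q - 48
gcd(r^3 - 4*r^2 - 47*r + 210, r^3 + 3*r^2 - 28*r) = r + 7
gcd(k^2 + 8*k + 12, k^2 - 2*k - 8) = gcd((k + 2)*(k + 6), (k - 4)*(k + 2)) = k + 2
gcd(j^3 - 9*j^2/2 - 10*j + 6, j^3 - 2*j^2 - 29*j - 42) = j + 2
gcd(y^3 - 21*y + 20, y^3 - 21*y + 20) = y^3 - 21*y + 20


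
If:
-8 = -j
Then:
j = 8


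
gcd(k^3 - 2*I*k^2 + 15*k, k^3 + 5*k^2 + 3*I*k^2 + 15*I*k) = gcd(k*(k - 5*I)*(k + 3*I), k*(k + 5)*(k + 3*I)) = k^2 + 3*I*k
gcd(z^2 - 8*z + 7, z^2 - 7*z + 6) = z - 1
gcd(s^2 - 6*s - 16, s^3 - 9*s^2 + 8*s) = s - 8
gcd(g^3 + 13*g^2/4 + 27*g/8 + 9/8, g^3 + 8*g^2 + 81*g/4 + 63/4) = g + 3/2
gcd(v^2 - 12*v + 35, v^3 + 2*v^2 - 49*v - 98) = v - 7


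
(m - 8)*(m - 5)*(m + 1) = m^3 - 12*m^2 + 27*m + 40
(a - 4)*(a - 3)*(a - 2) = a^3 - 9*a^2 + 26*a - 24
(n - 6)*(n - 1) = n^2 - 7*n + 6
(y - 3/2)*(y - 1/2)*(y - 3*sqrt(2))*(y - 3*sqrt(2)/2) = y^4 - 9*sqrt(2)*y^3/2 - 2*y^3 + 39*y^2/4 + 9*sqrt(2)*y^2 - 18*y - 27*sqrt(2)*y/8 + 27/4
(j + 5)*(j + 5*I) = j^2 + 5*j + 5*I*j + 25*I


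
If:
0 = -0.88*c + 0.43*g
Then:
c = 0.488636363636364*g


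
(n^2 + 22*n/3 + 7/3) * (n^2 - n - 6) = n^4 + 19*n^3/3 - 11*n^2 - 139*n/3 - 14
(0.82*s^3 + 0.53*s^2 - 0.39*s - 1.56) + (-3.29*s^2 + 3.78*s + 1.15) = 0.82*s^3 - 2.76*s^2 + 3.39*s - 0.41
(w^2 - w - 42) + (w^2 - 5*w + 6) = 2*w^2 - 6*w - 36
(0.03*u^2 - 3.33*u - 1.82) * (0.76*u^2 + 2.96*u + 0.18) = 0.0228*u^4 - 2.442*u^3 - 11.2346*u^2 - 5.9866*u - 0.3276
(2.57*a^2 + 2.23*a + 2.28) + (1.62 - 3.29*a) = 2.57*a^2 - 1.06*a + 3.9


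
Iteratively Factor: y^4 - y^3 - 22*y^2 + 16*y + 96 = (y - 3)*(y^3 + 2*y^2 - 16*y - 32) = (y - 3)*(y + 4)*(y^2 - 2*y - 8) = (y - 4)*(y - 3)*(y + 4)*(y + 2)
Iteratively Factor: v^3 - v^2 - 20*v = (v)*(v^2 - v - 20) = v*(v + 4)*(v - 5)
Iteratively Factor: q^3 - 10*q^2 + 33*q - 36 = (q - 3)*(q^2 - 7*q + 12) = (q - 4)*(q - 3)*(q - 3)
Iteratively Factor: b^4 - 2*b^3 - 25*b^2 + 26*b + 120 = (b - 3)*(b^3 + b^2 - 22*b - 40) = (b - 5)*(b - 3)*(b^2 + 6*b + 8) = (b - 5)*(b - 3)*(b + 2)*(b + 4)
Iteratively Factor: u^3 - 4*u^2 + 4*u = (u - 2)*(u^2 - 2*u) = u*(u - 2)*(u - 2)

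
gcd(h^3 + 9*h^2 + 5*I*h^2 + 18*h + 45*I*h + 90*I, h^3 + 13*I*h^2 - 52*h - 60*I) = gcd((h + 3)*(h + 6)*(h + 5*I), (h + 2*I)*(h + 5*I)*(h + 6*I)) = h + 5*I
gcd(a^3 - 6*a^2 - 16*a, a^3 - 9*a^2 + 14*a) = a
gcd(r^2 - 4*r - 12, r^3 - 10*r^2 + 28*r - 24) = r - 6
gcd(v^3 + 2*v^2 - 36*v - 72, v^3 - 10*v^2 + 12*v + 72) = v^2 - 4*v - 12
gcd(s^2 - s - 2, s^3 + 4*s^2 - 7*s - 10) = s^2 - s - 2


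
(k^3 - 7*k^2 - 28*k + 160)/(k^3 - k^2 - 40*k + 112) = (k^2 - 3*k - 40)/(k^2 + 3*k - 28)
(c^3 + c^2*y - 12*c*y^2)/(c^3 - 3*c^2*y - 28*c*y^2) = (-c + 3*y)/(-c + 7*y)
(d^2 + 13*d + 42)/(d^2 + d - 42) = (d + 6)/(d - 6)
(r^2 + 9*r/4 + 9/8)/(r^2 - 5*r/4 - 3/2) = (r + 3/2)/(r - 2)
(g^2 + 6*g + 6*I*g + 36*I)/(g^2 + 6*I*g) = (g + 6)/g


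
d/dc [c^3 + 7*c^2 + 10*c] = 3*c^2 + 14*c + 10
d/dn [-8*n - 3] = -8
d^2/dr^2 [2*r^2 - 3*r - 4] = 4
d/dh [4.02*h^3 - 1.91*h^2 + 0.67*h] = 12.06*h^2 - 3.82*h + 0.67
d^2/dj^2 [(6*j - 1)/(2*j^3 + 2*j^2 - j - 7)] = 2*((6*j - 1)*(6*j^2 + 4*j - 1)^2 + 2*(-18*j^2 - 12*j - (3*j + 1)*(6*j - 1) + 3)*(2*j^3 + 2*j^2 - j - 7))/(2*j^3 + 2*j^2 - j - 7)^3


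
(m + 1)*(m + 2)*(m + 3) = m^3 + 6*m^2 + 11*m + 6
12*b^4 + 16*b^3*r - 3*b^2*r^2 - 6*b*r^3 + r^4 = (-6*b + r)*(-2*b + r)*(b + r)^2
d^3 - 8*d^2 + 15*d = d*(d - 5)*(d - 3)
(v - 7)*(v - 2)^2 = v^3 - 11*v^2 + 32*v - 28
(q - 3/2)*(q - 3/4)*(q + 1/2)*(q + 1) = q^4 - 3*q^3/4 - 7*q^2/4 + 9*q/16 + 9/16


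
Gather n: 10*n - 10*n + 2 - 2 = 0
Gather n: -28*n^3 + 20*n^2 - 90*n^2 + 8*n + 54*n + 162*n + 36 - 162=-28*n^3 - 70*n^2 + 224*n - 126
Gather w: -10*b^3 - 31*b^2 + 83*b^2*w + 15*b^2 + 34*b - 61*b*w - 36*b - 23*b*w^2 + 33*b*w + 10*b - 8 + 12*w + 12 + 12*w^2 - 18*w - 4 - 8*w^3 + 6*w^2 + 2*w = -10*b^3 - 16*b^2 + 8*b - 8*w^3 + w^2*(18 - 23*b) + w*(83*b^2 - 28*b - 4)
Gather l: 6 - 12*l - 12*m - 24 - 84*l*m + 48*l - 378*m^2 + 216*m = l*(36 - 84*m) - 378*m^2 + 204*m - 18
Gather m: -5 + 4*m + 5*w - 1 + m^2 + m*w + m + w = m^2 + m*(w + 5) + 6*w - 6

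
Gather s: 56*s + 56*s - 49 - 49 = 112*s - 98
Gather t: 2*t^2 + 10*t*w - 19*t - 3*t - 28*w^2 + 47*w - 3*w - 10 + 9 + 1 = 2*t^2 + t*(10*w - 22) - 28*w^2 + 44*w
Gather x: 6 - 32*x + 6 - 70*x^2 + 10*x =-70*x^2 - 22*x + 12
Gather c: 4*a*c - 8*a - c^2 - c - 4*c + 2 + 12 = -8*a - c^2 + c*(4*a - 5) + 14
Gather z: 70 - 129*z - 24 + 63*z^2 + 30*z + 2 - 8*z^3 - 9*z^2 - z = -8*z^3 + 54*z^2 - 100*z + 48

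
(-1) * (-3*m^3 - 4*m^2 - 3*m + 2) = 3*m^3 + 4*m^2 + 3*m - 2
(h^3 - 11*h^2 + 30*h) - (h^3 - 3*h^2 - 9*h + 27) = -8*h^2 + 39*h - 27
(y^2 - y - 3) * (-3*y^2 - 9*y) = -3*y^4 - 6*y^3 + 18*y^2 + 27*y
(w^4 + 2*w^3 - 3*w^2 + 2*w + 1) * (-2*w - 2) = -2*w^5 - 6*w^4 + 2*w^3 + 2*w^2 - 6*w - 2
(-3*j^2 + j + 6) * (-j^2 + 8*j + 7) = 3*j^4 - 25*j^3 - 19*j^2 + 55*j + 42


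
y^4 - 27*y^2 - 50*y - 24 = (y - 6)*(y + 1)^2*(y + 4)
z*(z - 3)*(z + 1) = z^3 - 2*z^2 - 3*z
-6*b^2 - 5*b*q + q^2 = (-6*b + q)*(b + q)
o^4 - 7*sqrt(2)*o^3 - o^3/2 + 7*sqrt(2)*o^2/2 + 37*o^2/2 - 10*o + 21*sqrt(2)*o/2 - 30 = (o - 3/2)*(o + 1)*(o - 5*sqrt(2))*(o - 2*sqrt(2))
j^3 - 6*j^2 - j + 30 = (j - 5)*(j - 3)*(j + 2)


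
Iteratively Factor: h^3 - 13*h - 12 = (h - 4)*(h^2 + 4*h + 3) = (h - 4)*(h + 3)*(h + 1)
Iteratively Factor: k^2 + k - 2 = (k + 2)*(k - 1)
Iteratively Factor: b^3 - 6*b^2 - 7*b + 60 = (b - 5)*(b^2 - b - 12) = (b - 5)*(b - 4)*(b + 3)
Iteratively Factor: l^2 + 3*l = (l + 3)*(l)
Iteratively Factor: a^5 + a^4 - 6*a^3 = (a + 3)*(a^4 - 2*a^3) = (a - 2)*(a + 3)*(a^3) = a*(a - 2)*(a + 3)*(a^2) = a^2*(a - 2)*(a + 3)*(a)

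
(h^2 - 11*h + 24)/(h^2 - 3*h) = (h - 8)/h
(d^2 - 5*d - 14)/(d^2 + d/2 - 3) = 2*(d - 7)/(2*d - 3)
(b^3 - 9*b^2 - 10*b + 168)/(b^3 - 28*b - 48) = (b - 7)/(b + 2)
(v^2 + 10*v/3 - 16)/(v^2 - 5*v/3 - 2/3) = (-3*v^2 - 10*v + 48)/(-3*v^2 + 5*v + 2)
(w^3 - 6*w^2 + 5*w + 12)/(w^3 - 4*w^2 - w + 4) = (w - 3)/(w - 1)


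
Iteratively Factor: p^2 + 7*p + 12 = (p + 4)*(p + 3)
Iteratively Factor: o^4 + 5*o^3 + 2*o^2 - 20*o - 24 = (o + 2)*(o^3 + 3*o^2 - 4*o - 12) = (o - 2)*(o + 2)*(o^2 + 5*o + 6) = (o - 2)*(o + 2)^2*(o + 3)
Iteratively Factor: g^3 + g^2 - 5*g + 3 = (g - 1)*(g^2 + 2*g - 3) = (g - 1)*(g + 3)*(g - 1)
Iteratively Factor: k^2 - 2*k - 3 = (k - 3)*(k + 1)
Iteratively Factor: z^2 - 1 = (z - 1)*(z + 1)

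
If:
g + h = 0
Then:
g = -h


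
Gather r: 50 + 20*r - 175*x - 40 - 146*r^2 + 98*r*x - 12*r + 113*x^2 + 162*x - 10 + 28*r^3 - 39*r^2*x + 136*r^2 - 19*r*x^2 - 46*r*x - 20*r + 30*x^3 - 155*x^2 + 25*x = 28*r^3 + r^2*(-39*x - 10) + r*(-19*x^2 + 52*x - 12) + 30*x^3 - 42*x^2 + 12*x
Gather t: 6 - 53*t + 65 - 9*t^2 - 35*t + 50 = -9*t^2 - 88*t + 121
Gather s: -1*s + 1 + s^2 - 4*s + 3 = s^2 - 5*s + 4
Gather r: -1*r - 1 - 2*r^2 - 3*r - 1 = -2*r^2 - 4*r - 2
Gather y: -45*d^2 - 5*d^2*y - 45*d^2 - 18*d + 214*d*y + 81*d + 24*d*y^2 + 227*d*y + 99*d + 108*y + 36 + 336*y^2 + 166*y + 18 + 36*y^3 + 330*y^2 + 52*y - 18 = -90*d^2 + 162*d + 36*y^3 + y^2*(24*d + 666) + y*(-5*d^2 + 441*d + 326) + 36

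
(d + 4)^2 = d^2 + 8*d + 16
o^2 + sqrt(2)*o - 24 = (o - 3*sqrt(2))*(o + 4*sqrt(2))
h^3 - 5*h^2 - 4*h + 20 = (h - 5)*(h - 2)*(h + 2)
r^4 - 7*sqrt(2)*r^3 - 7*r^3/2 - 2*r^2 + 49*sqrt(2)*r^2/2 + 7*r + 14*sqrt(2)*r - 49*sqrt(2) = (r - 7/2)*(r - 7*sqrt(2))*(r - sqrt(2))*(r + sqrt(2))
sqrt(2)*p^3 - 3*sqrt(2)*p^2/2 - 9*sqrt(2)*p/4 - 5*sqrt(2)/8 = (p - 5/2)*(p + 1/2)*(sqrt(2)*p + sqrt(2)/2)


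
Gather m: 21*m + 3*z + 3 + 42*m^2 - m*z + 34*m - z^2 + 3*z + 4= 42*m^2 + m*(55 - z) - z^2 + 6*z + 7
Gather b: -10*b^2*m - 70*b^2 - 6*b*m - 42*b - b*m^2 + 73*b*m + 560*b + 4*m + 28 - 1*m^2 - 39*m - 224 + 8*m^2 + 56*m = b^2*(-10*m - 70) + b*(-m^2 + 67*m + 518) + 7*m^2 + 21*m - 196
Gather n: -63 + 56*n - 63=56*n - 126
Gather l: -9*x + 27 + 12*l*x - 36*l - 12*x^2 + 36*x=l*(12*x - 36) - 12*x^2 + 27*x + 27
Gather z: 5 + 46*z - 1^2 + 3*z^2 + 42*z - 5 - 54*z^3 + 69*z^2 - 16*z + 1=-54*z^3 + 72*z^2 + 72*z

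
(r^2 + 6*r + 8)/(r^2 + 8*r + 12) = (r + 4)/(r + 6)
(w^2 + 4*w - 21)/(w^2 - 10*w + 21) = (w + 7)/(w - 7)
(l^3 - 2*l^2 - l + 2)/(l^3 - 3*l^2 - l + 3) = (l - 2)/(l - 3)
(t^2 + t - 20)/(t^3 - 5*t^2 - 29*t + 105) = (t - 4)/(t^2 - 10*t + 21)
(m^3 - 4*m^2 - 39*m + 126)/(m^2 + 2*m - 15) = (m^2 - m - 42)/(m + 5)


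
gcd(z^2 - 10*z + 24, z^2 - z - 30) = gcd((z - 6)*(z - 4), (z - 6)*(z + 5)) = z - 6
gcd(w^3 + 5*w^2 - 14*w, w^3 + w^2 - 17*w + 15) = 1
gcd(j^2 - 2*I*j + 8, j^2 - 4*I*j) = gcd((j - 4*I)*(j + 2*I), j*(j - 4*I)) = j - 4*I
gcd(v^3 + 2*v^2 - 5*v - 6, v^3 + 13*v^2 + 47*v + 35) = v + 1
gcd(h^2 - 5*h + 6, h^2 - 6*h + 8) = h - 2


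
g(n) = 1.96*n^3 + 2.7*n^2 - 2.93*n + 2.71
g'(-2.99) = 33.49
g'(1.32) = 14.44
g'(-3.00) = 33.79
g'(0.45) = 0.69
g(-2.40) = -1.80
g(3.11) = 78.67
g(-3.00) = -17.12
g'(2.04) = 32.56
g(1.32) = 8.05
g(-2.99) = -16.78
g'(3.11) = 70.74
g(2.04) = 24.61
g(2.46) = 41.02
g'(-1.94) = 8.72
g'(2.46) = 45.94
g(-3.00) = -17.12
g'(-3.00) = 33.79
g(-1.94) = 4.25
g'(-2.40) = 17.98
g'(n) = 5.88*n^2 + 5.4*n - 2.93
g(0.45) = 2.12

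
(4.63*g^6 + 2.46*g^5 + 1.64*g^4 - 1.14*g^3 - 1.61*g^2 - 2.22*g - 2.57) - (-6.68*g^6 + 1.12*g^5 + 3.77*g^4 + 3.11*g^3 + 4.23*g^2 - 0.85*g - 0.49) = 11.31*g^6 + 1.34*g^5 - 2.13*g^4 - 4.25*g^3 - 5.84*g^2 - 1.37*g - 2.08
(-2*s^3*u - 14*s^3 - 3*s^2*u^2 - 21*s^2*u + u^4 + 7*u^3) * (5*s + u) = -10*s^4*u - 70*s^4 - 17*s^3*u^2 - 119*s^3*u - 3*s^2*u^3 - 21*s^2*u^2 + 5*s*u^4 + 35*s*u^3 + u^5 + 7*u^4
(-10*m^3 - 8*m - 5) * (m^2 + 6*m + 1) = -10*m^5 - 60*m^4 - 18*m^3 - 53*m^2 - 38*m - 5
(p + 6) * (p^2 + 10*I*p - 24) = p^3 + 6*p^2 + 10*I*p^2 - 24*p + 60*I*p - 144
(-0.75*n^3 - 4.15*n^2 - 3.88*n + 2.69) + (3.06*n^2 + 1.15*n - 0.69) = -0.75*n^3 - 1.09*n^2 - 2.73*n + 2.0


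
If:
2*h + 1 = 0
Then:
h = -1/2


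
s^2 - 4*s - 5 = (s - 5)*(s + 1)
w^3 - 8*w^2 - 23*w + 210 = (w - 7)*(w - 6)*(w + 5)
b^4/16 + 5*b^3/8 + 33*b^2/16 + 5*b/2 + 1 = (b/4 + 1)^2*(b + 1)^2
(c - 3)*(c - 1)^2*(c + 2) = c^4 - 3*c^3 - 3*c^2 + 11*c - 6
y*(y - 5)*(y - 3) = y^3 - 8*y^2 + 15*y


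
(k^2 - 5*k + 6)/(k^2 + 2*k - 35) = (k^2 - 5*k + 6)/(k^2 + 2*k - 35)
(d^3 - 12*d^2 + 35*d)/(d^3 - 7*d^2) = (d - 5)/d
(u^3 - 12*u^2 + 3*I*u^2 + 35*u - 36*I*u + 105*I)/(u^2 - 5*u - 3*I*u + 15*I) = (u^2 + u*(-7 + 3*I) - 21*I)/(u - 3*I)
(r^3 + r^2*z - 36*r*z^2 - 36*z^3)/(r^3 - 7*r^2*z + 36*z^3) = (-r^2 - 7*r*z - 6*z^2)/(-r^2 + r*z + 6*z^2)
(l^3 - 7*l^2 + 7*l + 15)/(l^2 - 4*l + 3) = (l^2 - 4*l - 5)/(l - 1)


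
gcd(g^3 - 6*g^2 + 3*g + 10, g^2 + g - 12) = 1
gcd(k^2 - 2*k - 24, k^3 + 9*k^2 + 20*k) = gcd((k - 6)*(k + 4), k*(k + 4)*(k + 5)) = k + 4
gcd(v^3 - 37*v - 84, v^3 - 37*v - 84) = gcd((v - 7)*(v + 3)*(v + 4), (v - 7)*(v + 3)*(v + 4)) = v^3 - 37*v - 84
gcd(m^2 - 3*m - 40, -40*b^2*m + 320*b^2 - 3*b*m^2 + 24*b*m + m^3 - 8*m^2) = m - 8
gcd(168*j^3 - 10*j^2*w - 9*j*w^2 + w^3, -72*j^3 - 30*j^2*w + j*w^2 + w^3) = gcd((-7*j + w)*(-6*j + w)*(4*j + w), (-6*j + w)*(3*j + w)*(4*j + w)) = -24*j^2 - 2*j*w + w^2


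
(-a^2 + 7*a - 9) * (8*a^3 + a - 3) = -8*a^5 + 56*a^4 - 73*a^3 + 10*a^2 - 30*a + 27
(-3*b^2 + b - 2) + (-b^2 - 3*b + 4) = -4*b^2 - 2*b + 2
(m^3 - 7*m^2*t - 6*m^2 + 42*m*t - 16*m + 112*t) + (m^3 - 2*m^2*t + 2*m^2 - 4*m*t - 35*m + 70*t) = 2*m^3 - 9*m^2*t - 4*m^2 + 38*m*t - 51*m + 182*t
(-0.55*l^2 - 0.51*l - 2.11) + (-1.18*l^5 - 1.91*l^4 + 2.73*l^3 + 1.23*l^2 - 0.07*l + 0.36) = -1.18*l^5 - 1.91*l^4 + 2.73*l^3 + 0.68*l^2 - 0.58*l - 1.75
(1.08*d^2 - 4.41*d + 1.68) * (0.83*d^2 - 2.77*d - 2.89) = 0.8964*d^4 - 6.6519*d^3 + 10.4889*d^2 + 8.0913*d - 4.8552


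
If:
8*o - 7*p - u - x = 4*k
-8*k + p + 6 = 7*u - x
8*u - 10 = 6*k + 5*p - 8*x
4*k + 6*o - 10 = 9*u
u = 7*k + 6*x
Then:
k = -5707/4202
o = 73939/8404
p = 20827/2101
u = 17441/4202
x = 9565/4202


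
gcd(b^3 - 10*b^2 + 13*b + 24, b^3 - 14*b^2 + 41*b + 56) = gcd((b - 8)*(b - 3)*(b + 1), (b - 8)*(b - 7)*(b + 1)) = b^2 - 7*b - 8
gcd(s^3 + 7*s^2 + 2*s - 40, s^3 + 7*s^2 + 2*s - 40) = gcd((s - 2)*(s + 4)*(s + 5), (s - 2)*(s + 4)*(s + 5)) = s^3 + 7*s^2 + 2*s - 40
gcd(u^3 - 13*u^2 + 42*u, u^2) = u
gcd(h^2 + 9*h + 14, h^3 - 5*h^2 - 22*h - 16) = h + 2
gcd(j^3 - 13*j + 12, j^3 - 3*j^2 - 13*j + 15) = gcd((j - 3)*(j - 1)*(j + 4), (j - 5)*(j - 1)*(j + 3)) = j - 1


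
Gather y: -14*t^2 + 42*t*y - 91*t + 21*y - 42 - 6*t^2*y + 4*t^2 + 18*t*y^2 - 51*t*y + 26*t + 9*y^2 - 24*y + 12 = -10*t^2 - 65*t + y^2*(18*t + 9) + y*(-6*t^2 - 9*t - 3) - 30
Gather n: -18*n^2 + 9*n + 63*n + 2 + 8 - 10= -18*n^2 + 72*n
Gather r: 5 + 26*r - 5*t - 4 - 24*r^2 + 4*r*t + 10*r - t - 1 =-24*r^2 + r*(4*t + 36) - 6*t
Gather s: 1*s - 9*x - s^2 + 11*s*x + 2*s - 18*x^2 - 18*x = -s^2 + s*(11*x + 3) - 18*x^2 - 27*x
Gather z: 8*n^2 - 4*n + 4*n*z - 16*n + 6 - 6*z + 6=8*n^2 - 20*n + z*(4*n - 6) + 12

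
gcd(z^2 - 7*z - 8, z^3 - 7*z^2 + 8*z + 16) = z + 1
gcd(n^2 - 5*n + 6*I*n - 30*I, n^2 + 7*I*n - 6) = n + 6*I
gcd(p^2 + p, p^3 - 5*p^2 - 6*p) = p^2 + p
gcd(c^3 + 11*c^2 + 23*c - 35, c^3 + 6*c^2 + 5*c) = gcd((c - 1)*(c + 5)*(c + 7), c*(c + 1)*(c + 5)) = c + 5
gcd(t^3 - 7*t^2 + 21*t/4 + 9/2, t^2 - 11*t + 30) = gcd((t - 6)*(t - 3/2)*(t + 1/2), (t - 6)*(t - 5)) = t - 6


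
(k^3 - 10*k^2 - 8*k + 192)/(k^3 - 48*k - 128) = (k - 6)/(k + 4)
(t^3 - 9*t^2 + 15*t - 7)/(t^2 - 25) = (t^3 - 9*t^2 + 15*t - 7)/(t^2 - 25)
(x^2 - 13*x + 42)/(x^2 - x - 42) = (x - 6)/(x + 6)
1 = 1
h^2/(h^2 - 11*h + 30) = h^2/(h^2 - 11*h + 30)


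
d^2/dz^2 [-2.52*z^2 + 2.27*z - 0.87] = -5.04000000000000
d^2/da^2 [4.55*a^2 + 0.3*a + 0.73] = 9.10000000000000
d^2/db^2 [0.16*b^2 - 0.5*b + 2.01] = 0.320000000000000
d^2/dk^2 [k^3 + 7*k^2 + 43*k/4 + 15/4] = 6*k + 14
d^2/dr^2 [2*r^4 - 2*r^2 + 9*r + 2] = 24*r^2 - 4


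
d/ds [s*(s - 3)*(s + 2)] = 3*s^2 - 2*s - 6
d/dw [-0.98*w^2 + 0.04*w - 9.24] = 0.04 - 1.96*w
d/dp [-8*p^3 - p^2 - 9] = 2*p*(-12*p - 1)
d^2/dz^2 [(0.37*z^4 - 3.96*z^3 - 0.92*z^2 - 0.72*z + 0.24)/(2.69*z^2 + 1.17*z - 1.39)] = (5.35471399999999*z^6 + 6.98700600000001*z^5 - 5.26184400000002*z^4 - 54.712008*z^3 + 36.999564*z^2 - 57.527496*z - 3.445096)/(19.465109*z^6 + 25.398711*z^5 - 19.127514*z^4 - 24.646869*z^3 + 9.883734*z^2 + 6.781671*z - 2.685619)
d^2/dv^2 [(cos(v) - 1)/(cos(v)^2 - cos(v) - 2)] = (9*sin(v)^4*cos(v) - 3*sin(v)^4 + 11*sin(v)^2 - 11*cos(v)/4 + 21*cos(3*v)/4 - cos(5*v)/2 + 2)/(sin(v)^2 + cos(v) + 1)^3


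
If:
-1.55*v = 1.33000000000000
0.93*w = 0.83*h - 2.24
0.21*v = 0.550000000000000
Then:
No Solution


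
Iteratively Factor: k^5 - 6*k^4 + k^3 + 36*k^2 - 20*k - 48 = (k + 2)*(k^4 - 8*k^3 + 17*k^2 + 2*k - 24) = (k + 1)*(k + 2)*(k^3 - 9*k^2 + 26*k - 24) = (k - 3)*(k + 1)*(k + 2)*(k^2 - 6*k + 8) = (k - 4)*(k - 3)*(k + 1)*(k + 2)*(k - 2)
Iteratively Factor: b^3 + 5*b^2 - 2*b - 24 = (b - 2)*(b^2 + 7*b + 12) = (b - 2)*(b + 4)*(b + 3)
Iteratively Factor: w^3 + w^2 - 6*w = (w - 2)*(w^2 + 3*w) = (w - 2)*(w + 3)*(w)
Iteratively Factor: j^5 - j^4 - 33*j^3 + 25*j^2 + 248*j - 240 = (j - 1)*(j^4 - 33*j^2 - 8*j + 240) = (j - 5)*(j - 1)*(j^3 + 5*j^2 - 8*j - 48) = (j - 5)*(j - 3)*(j - 1)*(j^2 + 8*j + 16) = (j - 5)*(j - 3)*(j - 1)*(j + 4)*(j + 4)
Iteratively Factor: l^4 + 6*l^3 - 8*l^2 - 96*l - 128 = (l + 4)*(l^3 + 2*l^2 - 16*l - 32) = (l - 4)*(l + 4)*(l^2 + 6*l + 8) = (l - 4)*(l + 2)*(l + 4)*(l + 4)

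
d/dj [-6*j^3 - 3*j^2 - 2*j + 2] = -18*j^2 - 6*j - 2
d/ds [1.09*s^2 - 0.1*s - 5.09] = 2.18*s - 0.1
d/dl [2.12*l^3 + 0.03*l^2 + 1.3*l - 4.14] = 6.36*l^2 + 0.06*l + 1.3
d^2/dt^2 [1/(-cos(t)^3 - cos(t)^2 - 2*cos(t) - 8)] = -((11*cos(t) + 8*cos(2*t) + 9*cos(3*t))*(cos(t)^3 + cos(t)^2 + 2*cos(t) + 8)/4 + 2*(3*cos(t)^2 + 2*cos(t) + 2)^2*sin(t)^2)/(cos(t)^3 + cos(t)^2 + 2*cos(t) + 8)^3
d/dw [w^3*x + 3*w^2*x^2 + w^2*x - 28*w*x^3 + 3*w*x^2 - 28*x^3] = x*(3*w^2 + 6*w*x + 2*w - 28*x^2 + 3*x)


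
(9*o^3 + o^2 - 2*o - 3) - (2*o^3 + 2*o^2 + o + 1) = 7*o^3 - o^2 - 3*o - 4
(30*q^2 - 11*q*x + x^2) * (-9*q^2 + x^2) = -270*q^4 + 99*q^3*x + 21*q^2*x^2 - 11*q*x^3 + x^4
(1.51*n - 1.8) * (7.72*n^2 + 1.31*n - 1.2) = 11.6572*n^3 - 11.9179*n^2 - 4.17*n + 2.16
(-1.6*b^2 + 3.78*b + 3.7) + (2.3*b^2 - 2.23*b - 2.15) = 0.7*b^2 + 1.55*b + 1.55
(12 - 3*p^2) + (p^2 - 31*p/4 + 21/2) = -2*p^2 - 31*p/4 + 45/2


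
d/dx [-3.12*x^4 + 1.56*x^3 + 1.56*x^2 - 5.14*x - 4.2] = -12.48*x^3 + 4.68*x^2 + 3.12*x - 5.14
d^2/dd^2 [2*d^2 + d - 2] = 4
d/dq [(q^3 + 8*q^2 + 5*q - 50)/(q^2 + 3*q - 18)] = (q^4 + 6*q^3 - 35*q^2 - 188*q + 60)/(q^4 + 6*q^3 - 27*q^2 - 108*q + 324)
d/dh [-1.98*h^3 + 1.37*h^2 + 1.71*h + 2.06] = -5.94*h^2 + 2.74*h + 1.71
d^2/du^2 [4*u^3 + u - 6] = 24*u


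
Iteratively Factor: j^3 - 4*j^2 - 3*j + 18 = (j - 3)*(j^2 - j - 6) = (j - 3)*(j + 2)*(j - 3)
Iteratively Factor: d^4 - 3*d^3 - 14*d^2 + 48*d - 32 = (d - 2)*(d^3 - d^2 - 16*d + 16) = (d - 2)*(d - 1)*(d^2 - 16) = (d - 2)*(d - 1)*(d + 4)*(d - 4)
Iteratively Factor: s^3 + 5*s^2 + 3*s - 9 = (s + 3)*(s^2 + 2*s - 3) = (s - 1)*(s + 3)*(s + 3)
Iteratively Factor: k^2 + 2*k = (k)*(k + 2)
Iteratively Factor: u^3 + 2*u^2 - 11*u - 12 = (u - 3)*(u^2 + 5*u + 4) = (u - 3)*(u + 1)*(u + 4)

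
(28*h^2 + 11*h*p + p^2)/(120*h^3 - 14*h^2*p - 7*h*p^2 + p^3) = (7*h + p)/(30*h^2 - 11*h*p + p^2)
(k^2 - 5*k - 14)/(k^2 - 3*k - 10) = (k - 7)/(k - 5)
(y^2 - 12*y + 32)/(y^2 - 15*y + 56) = (y - 4)/(y - 7)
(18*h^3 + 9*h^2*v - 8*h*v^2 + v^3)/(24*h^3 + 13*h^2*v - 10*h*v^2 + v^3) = (-6*h + v)/(-8*h + v)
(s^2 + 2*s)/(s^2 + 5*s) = (s + 2)/(s + 5)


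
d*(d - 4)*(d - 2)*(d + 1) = d^4 - 5*d^3 + 2*d^2 + 8*d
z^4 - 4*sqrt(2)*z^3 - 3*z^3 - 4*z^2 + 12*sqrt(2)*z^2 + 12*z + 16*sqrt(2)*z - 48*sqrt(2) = (z - 3)*(z - 2)*(z + 2)*(z - 4*sqrt(2))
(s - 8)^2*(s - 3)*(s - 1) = s^4 - 20*s^3 + 131*s^2 - 304*s + 192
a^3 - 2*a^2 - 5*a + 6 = (a - 3)*(a - 1)*(a + 2)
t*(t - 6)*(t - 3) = t^3 - 9*t^2 + 18*t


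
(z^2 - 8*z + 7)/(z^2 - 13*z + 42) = (z - 1)/(z - 6)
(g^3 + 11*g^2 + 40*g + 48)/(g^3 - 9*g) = (g^2 + 8*g + 16)/(g*(g - 3))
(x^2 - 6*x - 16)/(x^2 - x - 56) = (x + 2)/(x + 7)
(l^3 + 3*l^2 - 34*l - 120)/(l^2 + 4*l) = l - 1 - 30/l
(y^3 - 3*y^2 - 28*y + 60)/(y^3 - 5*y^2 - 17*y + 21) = (y^3 - 3*y^2 - 28*y + 60)/(y^3 - 5*y^2 - 17*y + 21)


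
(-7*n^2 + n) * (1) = -7*n^2 + n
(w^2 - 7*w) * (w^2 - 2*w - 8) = w^4 - 9*w^3 + 6*w^2 + 56*w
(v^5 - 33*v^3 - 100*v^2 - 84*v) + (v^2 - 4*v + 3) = v^5 - 33*v^3 - 99*v^2 - 88*v + 3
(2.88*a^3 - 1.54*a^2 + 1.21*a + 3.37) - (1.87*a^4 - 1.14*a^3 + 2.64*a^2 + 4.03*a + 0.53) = -1.87*a^4 + 4.02*a^3 - 4.18*a^2 - 2.82*a + 2.84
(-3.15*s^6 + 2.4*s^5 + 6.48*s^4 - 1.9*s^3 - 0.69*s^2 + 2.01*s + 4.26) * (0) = 0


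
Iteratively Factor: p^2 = (p)*(p)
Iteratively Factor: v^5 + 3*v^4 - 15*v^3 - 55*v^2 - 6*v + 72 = (v - 1)*(v^4 + 4*v^3 - 11*v^2 - 66*v - 72) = (v - 1)*(v + 2)*(v^3 + 2*v^2 - 15*v - 36) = (v - 4)*(v - 1)*(v + 2)*(v^2 + 6*v + 9) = (v - 4)*(v - 1)*(v + 2)*(v + 3)*(v + 3)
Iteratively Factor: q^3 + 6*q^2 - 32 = (q + 4)*(q^2 + 2*q - 8) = (q - 2)*(q + 4)*(q + 4)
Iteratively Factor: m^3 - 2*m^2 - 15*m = (m)*(m^2 - 2*m - 15) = m*(m - 5)*(m + 3)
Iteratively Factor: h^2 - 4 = (h + 2)*(h - 2)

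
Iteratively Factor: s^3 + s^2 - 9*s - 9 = (s + 3)*(s^2 - 2*s - 3) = (s - 3)*(s + 3)*(s + 1)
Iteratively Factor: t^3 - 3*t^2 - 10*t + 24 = (t - 2)*(t^2 - t - 12) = (t - 4)*(t - 2)*(t + 3)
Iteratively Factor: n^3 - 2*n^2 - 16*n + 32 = (n + 4)*(n^2 - 6*n + 8) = (n - 2)*(n + 4)*(n - 4)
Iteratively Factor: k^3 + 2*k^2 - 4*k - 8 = (k - 2)*(k^2 + 4*k + 4) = (k - 2)*(k + 2)*(k + 2)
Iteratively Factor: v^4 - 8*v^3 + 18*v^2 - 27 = (v + 1)*(v^3 - 9*v^2 + 27*v - 27) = (v - 3)*(v + 1)*(v^2 - 6*v + 9) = (v - 3)^2*(v + 1)*(v - 3)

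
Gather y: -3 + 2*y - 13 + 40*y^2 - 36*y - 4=40*y^2 - 34*y - 20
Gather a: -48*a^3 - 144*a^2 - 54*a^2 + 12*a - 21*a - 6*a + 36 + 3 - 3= -48*a^3 - 198*a^2 - 15*a + 36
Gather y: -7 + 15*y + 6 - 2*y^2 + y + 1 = -2*y^2 + 16*y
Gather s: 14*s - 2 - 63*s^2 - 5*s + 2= -63*s^2 + 9*s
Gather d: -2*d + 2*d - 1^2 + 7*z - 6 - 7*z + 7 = 0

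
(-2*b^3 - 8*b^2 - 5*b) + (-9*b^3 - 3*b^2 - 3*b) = -11*b^3 - 11*b^2 - 8*b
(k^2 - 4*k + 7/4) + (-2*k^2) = -k^2 - 4*k + 7/4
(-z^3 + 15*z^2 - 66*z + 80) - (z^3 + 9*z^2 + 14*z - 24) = -2*z^3 + 6*z^2 - 80*z + 104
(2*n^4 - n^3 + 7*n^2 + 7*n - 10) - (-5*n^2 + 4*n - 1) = 2*n^4 - n^3 + 12*n^2 + 3*n - 9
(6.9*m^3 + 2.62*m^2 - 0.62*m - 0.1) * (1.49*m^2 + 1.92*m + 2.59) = 10.281*m^5 + 17.1518*m^4 + 21.9776*m^3 + 5.4464*m^2 - 1.7978*m - 0.259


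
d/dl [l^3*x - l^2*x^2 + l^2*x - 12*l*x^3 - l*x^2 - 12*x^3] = x*(3*l^2 - 2*l*x + 2*l - 12*x^2 - x)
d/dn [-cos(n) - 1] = sin(n)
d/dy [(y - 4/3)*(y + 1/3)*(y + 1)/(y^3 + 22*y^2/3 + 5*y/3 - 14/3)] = 2*(99*y^2 - 114*y + 101)/(3*(9*y^4 + 114*y^3 + 277*y^2 - 532*y + 196))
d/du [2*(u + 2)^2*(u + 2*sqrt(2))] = 2*(u + 2)*(3*u + 2 + 4*sqrt(2))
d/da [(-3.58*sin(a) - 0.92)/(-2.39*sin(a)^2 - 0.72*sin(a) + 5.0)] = (-4.3976*sin(a) + 4.2781*cos(2*a) - 22.8405)*cos(a)/(2.39*sin(a)^2 + 0.72*sin(a) - 5.0)^2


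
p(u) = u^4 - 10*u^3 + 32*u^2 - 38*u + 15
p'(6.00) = 130.00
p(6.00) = 75.00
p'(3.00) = -8.00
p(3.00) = 0.00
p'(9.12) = 1084.65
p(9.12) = 1662.50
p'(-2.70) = -508.23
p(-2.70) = 600.85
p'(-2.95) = -590.56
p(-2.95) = 738.04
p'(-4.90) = -1542.50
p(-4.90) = 2722.49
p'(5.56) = 77.95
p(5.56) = 29.81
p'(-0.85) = -116.53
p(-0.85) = 77.08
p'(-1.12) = -152.93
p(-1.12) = 113.32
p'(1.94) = 2.46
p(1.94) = 2.87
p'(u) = 4*u^3 - 30*u^2 + 64*u - 38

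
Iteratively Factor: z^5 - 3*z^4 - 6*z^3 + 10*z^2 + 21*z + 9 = (z - 3)*(z^4 - 6*z^2 - 8*z - 3) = (z - 3)^2*(z^3 + 3*z^2 + 3*z + 1) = (z - 3)^2*(z + 1)*(z^2 + 2*z + 1) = (z - 3)^2*(z + 1)^2*(z + 1)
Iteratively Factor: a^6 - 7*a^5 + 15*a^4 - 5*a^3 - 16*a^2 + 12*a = (a)*(a^5 - 7*a^4 + 15*a^3 - 5*a^2 - 16*a + 12) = a*(a - 2)*(a^4 - 5*a^3 + 5*a^2 + 5*a - 6) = a*(a - 2)*(a - 1)*(a^3 - 4*a^2 + a + 6) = a*(a - 2)*(a - 1)*(a + 1)*(a^2 - 5*a + 6) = a*(a - 3)*(a - 2)*(a - 1)*(a + 1)*(a - 2)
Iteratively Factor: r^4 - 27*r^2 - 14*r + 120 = (r + 3)*(r^3 - 3*r^2 - 18*r + 40) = (r + 3)*(r + 4)*(r^2 - 7*r + 10) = (r - 5)*(r + 3)*(r + 4)*(r - 2)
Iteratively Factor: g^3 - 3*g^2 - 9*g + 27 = (g - 3)*(g^2 - 9) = (g - 3)*(g + 3)*(g - 3)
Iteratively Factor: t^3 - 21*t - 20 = (t + 1)*(t^2 - t - 20) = (t + 1)*(t + 4)*(t - 5)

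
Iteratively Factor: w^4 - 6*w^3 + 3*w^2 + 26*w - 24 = (w - 4)*(w^3 - 2*w^2 - 5*w + 6) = (w - 4)*(w - 1)*(w^2 - w - 6) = (w - 4)*(w - 3)*(w - 1)*(w + 2)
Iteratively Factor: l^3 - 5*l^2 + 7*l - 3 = (l - 1)*(l^2 - 4*l + 3) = (l - 3)*(l - 1)*(l - 1)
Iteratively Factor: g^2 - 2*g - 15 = (g - 5)*(g + 3)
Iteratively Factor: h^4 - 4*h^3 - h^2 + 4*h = (h - 1)*(h^3 - 3*h^2 - 4*h) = (h - 4)*(h - 1)*(h^2 + h) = h*(h - 4)*(h - 1)*(h + 1)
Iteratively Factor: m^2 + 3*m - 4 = (m - 1)*(m + 4)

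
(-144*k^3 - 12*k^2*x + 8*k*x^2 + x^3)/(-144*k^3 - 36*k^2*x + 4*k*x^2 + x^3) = (-24*k^2 + 2*k*x + x^2)/(-24*k^2 - 2*k*x + x^2)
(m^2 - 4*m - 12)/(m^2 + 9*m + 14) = (m - 6)/(m + 7)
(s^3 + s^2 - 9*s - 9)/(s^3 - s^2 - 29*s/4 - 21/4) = 4*(s^2 - 9)/(4*s^2 - 8*s - 21)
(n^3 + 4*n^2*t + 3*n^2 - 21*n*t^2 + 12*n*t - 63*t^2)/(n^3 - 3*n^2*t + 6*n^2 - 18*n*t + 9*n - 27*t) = (n + 7*t)/(n + 3)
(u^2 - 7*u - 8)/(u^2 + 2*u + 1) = (u - 8)/(u + 1)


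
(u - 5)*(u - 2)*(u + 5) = u^3 - 2*u^2 - 25*u + 50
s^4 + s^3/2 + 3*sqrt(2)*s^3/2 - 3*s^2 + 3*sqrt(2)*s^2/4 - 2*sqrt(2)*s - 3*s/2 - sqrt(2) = (s + 1/2)*(s - sqrt(2))*(s + sqrt(2)/2)*(s + 2*sqrt(2))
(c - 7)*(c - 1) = c^2 - 8*c + 7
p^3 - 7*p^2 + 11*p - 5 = (p - 5)*(p - 1)^2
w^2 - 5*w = w*(w - 5)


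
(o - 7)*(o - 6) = o^2 - 13*o + 42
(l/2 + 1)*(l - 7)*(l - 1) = l^3/2 - 3*l^2 - 9*l/2 + 7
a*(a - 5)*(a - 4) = a^3 - 9*a^2 + 20*a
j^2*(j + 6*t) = j^3 + 6*j^2*t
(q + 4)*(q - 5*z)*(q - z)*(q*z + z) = q^4*z - 6*q^3*z^2 + 5*q^3*z + 5*q^2*z^3 - 30*q^2*z^2 + 4*q^2*z + 25*q*z^3 - 24*q*z^2 + 20*z^3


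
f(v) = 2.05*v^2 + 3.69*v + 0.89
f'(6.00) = 28.29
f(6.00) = 96.83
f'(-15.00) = -57.81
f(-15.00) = 406.79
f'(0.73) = 6.68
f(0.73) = 4.68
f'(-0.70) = 0.82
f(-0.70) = -0.69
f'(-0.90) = 0.00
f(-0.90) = -0.77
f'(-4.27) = -13.82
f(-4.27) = 22.51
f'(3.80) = 19.27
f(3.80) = 44.51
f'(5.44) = 25.99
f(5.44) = 81.63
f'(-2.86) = -8.04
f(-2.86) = 7.10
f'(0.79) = 6.93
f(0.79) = 5.08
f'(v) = 4.1*v + 3.69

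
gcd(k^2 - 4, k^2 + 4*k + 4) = k + 2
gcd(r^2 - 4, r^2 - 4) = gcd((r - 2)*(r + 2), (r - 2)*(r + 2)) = r^2 - 4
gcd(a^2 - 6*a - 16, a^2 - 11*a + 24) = a - 8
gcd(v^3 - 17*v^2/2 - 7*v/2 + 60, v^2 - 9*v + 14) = 1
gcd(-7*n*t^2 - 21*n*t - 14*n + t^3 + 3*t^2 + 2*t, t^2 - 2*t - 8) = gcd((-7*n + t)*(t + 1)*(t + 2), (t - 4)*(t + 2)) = t + 2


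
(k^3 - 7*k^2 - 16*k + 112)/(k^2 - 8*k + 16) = (k^2 - 3*k - 28)/(k - 4)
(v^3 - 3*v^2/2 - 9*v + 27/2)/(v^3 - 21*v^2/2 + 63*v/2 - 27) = (v + 3)/(v - 6)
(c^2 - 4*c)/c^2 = (c - 4)/c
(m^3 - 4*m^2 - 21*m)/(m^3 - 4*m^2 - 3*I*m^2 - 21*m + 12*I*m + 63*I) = m/(m - 3*I)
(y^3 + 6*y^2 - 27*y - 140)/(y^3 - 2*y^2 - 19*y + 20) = (y + 7)/(y - 1)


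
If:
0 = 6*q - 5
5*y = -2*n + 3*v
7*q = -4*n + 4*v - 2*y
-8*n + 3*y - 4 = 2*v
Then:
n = -371/792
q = 5/6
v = 613/396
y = 221/198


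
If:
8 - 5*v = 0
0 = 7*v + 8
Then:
No Solution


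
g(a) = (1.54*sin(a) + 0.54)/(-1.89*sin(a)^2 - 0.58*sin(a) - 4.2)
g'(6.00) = -0.36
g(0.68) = -0.28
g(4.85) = 0.18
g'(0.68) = -0.10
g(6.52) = -0.20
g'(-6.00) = -0.25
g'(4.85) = -0.02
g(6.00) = -0.03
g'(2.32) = 0.07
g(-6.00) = -0.22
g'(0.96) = -0.04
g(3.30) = -0.07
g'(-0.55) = -0.28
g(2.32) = -0.30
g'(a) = (3.78*sin(a)*cos(a) + 0.58*cos(a))*(1.54*sin(a) + 0.54)/(-1.89*sin(a)^2 - 0.58*sin(a) - 4.2)^2 + 1.54*cos(a)/(-1.89*sin(a)^2 - 0.58*sin(a) - 4.2) = (2.9106*sin(a)^2 + 2.0412*sin(a) - 6.1548)*cos(a)/(3.5721*sin(a)^4 + 2.1924*sin(a)^3 + 16.2124*sin(a)^2 + 4.872*sin(a) + 17.64)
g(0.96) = -0.30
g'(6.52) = -0.27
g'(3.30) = 0.37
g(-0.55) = 0.06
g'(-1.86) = 0.05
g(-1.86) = 0.17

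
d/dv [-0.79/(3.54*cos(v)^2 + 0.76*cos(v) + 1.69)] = -(5.5932*cos(v) + 0.6004)*sin(v)/(3.54*cos(v)^2 + 0.76*cos(v) + 1.69)^2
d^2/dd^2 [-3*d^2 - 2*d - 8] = -6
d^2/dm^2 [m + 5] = 0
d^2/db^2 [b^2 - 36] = 2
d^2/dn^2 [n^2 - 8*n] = 2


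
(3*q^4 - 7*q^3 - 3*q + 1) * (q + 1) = 3*q^5 - 4*q^4 - 7*q^3 - 3*q^2 - 2*q + 1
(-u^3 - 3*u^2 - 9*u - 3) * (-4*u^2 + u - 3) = 4*u^5 + 11*u^4 + 36*u^3 + 12*u^2 + 24*u + 9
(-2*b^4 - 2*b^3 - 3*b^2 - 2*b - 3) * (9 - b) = 2*b^5 - 16*b^4 - 15*b^3 - 25*b^2 - 15*b - 27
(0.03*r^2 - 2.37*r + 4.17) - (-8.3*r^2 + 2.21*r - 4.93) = 8.33*r^2 - 4.58*r + 9.1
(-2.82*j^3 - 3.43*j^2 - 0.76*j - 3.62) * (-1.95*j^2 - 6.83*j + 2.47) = 5.499*j^5 + 25.9491*j^4 + 17.9435*j^3 + 3.7777*j^2 + 22.8474*j - 8.9414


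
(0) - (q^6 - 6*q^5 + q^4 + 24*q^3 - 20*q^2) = -q^6 + 6*q^5 - q^4 - 24*q^3 + 20*q^2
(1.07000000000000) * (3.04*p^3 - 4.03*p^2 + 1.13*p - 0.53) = 3.2528*p^3 - 4.3121*p^2 + 1.2091*p - 0.5671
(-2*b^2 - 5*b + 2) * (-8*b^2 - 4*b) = 16*b^4 + 48*b^3 + 4*b^2 - 8*b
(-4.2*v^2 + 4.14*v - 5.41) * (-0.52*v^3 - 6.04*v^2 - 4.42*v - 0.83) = 2.184*v^5 + 23.2152*v^4 - 3.6284*v^3 + 17.8636*v^2 + 20.476*v + 4.4903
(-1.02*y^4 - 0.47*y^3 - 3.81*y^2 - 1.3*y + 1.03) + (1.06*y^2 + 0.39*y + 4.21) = -1.02*y^4 - 0.47*y^3 - 2.75*y^2 - 0.91*y + 5.24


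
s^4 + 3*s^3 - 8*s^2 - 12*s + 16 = (s - 2)*(s - 1)*(s + 2)*(s + 4)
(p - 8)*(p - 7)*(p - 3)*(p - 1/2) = p^4 - 37*p^3/2 + 110*p^2 - 437*p/2 + 84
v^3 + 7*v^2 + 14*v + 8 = (v + 1)*(v + 2)*(v + 4)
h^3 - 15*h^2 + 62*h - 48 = (h - 8)*(h - 6)*(h - 1)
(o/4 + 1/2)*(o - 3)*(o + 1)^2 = o^4/4 + o^3/4 - 7*o^2/4 - 13*o/4 - 3/2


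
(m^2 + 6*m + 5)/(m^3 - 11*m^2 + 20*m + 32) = (m + 5)/(m^2 - 12*m + 32)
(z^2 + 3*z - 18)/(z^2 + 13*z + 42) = (z - 3)/(z + 7)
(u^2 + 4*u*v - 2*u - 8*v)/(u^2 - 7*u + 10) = (u + 4*v)/(u - 5)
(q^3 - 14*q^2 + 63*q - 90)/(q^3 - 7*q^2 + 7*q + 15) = (q - 6)/(q + 1)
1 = 1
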